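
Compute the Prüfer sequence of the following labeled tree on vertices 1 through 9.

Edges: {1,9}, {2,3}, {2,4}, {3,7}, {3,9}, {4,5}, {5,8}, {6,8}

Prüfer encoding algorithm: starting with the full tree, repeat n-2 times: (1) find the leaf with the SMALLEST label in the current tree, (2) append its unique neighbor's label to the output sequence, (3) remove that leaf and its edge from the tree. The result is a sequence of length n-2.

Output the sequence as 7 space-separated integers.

Step 1: leaves = {1,6,7}. Remove smallest leaf 1, emit neighbor 9.
Step 2: leaves = {6,7,9}. Remove smallest leaf 6, emit neighbor 8.
Step 3: leaves = {7,8,9}. Remove smallest leaf 7, emit neighbor 3.
Step 4: leaves = {8,9}. Remove smallest leaf 8, emit neighbor 5.
Step 5: leaves = {5,9}. Remove smallest leaf 5, emit neighbor 4.
Step 6: leaves = {4,9}. Remove smallest leaf 4, emit neighbor 2.
Step 7: leaves = {2,9}. Remove smallest leaf 2, emit neighbor 3.
Done: 2 vertices remain (3, 9). Sequence = [9 8 3 5 4 2 3]

Answer: 9 8 3 5 4 2 3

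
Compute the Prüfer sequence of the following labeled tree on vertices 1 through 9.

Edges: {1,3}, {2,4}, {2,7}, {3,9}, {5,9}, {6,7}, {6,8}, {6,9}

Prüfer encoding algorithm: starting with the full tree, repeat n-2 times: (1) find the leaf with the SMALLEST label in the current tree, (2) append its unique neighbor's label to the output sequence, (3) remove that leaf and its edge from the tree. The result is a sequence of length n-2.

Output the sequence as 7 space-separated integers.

Answer: 3 9 2 7 9 6 6

Derivation:
Step 1: leaves = {1,4,5,8}. Remove smallest leaf 1, emit neighbor 3.
Step 2: leaves = {3,4,5,8}. Remove smallest leaf 3, emit neighbor 9.
Step 3: leaves = {4,5,8}. Remove smallest leaf 4, emit neighbor 2.
Step 4: leaves = {2,5,8}. Remove smallest leaf 2, emit neighbor 7.
Step 5: leaves = {5,7,8}. Remove smallest leaf 5, emit neighbor 9.
Step 6: leaves = {7,8,9}. Remove smallest leaf 7, emit neighbor 6.
Step 7: leaves = {8,9}. Remove smallest leaf 8, emit neighbor 6.
Done: 2 vertices remain (6, 9). Sequence = [3 9 2 7 9 6 6]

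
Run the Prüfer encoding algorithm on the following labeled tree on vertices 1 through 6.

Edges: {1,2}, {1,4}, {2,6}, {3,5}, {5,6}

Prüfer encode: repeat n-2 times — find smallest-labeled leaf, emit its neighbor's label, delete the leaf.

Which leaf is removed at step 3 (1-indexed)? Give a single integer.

Step 1: current leaves = {3,4}. Remove leaf 3 (neighbor: 5).
Step 2: current leaves = {4,5}. Remove leaf 4 (neighbor: 1).
Step 3: current leaves = {1,5}. Remove leaf 1 (neighbor: 2).

Answer: 1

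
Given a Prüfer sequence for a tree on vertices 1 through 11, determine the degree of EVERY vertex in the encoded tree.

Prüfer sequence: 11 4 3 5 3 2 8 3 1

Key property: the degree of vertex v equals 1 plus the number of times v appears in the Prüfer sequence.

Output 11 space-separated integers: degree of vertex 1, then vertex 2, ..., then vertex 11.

Answer: 2 2 4 2 2 1 1 2 1 1 2

Derivation:
p_1 = 11: count[11] becomes 1
p_2 = 4: count[4] becomes 1
p_3 = 3: count[3] becomes 1
p_4 = 5: count[5] becomes 1
p_5 = 3: count[3] becomes 2
p_6 = 2: count[2] becomes 1
p_7 = 8: count[8] becomes 1
p_8 = 3: count[3] becomes 3
p_9 = 1: count[1] becomes 1
Degrees (1 + count): deg[1]=1+1=2, deg[2]=1+1=2, deg[3]=1+3=4, deg[4]=1+1=2, deg[5]=1+1=2, deg[6]=1+0=1, deg[7]=1+0=1, deg[8]=1+1=2, deg[9]=1+0=1, deg[10]=1+0=1, deg[11]=1+1=2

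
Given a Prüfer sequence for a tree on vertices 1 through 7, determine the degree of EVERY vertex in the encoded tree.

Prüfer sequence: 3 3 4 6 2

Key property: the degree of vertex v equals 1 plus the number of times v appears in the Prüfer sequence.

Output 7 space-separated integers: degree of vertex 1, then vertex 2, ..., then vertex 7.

p_1 = 3: count[3] becomes 1
p_2 = 3: count[3] becomes 2
p_3 = 4: count[4] becomes 1
p_4 = 6: count[6] becomes 1
p_5 = 2: count[2] becomes 1
Degrees (1 + count): deg[1]=1+0=1, deg[2]=1+1=2, deg[3]=1+2=3, deg[4]=1+1=2, deg[5]=1+0=1, deg[6]=1+1=2, deg[7]=1+0=1

Answer: 1 2 3 2 1 2 1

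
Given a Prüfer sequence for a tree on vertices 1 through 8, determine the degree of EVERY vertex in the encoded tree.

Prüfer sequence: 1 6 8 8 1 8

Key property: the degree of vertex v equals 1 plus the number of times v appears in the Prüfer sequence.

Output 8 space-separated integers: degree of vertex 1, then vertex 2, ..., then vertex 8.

p_1 = 1: count[1] becomes 1
p_2 = 6: count[6] becomes 1
p_3 = 8: count[8] becomes 1
p_4 = 8: count[8] becomes 2
p_5 = 1: count[1] becomes 2
p_6 = 8: count[8] becomes 3
Degrees (1 + count): deg[1]=1+2=3, deg[2]=1+0=1, deg[3]=1+0=1, deg[4]=1+0=1, deg[5]=1+0=1, deg[6]=1+1=2, deg[7]=1+0=1, deg[8]=1+3=4

Answer: 3 1 1 1 1 2 1 4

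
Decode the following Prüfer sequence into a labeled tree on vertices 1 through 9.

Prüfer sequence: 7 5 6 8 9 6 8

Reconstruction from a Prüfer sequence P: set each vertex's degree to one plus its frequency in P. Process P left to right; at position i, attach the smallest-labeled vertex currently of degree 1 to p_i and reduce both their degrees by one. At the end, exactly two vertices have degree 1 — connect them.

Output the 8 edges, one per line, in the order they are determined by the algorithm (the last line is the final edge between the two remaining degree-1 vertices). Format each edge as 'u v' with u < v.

Initial degrees: {1:1, 2:1, 3:1, 4:1, 5:2, 6:3, 7:2, 8:3, 9:2}
Step 1: smallest deg-1 vertex = 1, p_1 = 7. Add edge {1,7}. Now deg[1]=0, deg[7]=1.
Step 2: smallest deg-1 vertex = 2, p_2 = 5. Add edge {2,5}. Now deg[2]=0, deg[5]=1.
Step 3: smallest deg-1 vertex = 3, p_3 = 6. Add edge {3,6}. Now deg[3]=0, deg[6]=2.
Step 4: smallest deg-1 vertex = 4, p_4 = 8. Add edge {4,8}. Now deg[4]=0, deg[8]=2.
Step 5: smallest deg-1 vertex = 5, p_5 = 9. Add edge {5,9}. Now deg[5]=0, deg[9]=1.
Step 6: smallest deg-1 vertex = 7, p_6 = 6. Add edge {6,7}. Now deg[7]=0, deg[6]=1.
Step 7: smallest deg-1 vertex = 6, p_7 = 8. Add edge {6,8}. Now deg[6]=0, deg[8]=1.
Final: two remaining deg-1 vertices are 8, 9. Add edge {8,9}.

Answer: 1 7
2 5
3 6
4 8
5 9
6 7
6 8
8 9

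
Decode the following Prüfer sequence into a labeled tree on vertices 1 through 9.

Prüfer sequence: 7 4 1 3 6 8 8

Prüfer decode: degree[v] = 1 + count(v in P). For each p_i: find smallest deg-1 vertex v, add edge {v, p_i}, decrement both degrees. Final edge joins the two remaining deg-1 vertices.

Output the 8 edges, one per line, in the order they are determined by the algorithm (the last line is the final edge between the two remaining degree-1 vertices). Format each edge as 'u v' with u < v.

Answer: 2 7
4 5
1 4
1 3
3 6
6 8
7 8
8 9

Derivation:
Initial degrees: {1:2, 2:1, 3:2, 4:2, 5:1, 6:2, 7:2, 8:3, 9:1}
Step 1: smallest deg-1 vertex = 2, p_1 = 7. Add edge {2,7}. Now deg[2]=0, deg[7]=1.
Step 2: smallest deg-1 vertex = 5, p_2 = 4. Add edge {4,5}. Now deg[5]=0, deg[4]=1.
Step 3: smallest deg-1 vertex = 4, p_3 = 1. Add edge {1,4}. Now deg[4]=0, deg[1]=1.
Step 4: smallest deg-1 vertex = 1, p_4 = 3. Add edge {1,3}. Now deg[1]=0, deg[3]=1.
Step 5: smallest deg-1 vertex = 3, p_5 = 6. Add edge {3,6}. Now deg[3]=0, deg[6]=1.
Step 6: smallest deg-1 vertex = 6, p_6 = 8. Add edge {6,8}. Now deg[6]=0, deg[8]=2.
Step 7: smallest deg-1 vertex = 7, p_7 = 8. Add edge {7,8}. Now deg[7]=0, deg[8]=1.
Final: two remaining deg-1 vertices are 8, 9. Add edge {8,9}.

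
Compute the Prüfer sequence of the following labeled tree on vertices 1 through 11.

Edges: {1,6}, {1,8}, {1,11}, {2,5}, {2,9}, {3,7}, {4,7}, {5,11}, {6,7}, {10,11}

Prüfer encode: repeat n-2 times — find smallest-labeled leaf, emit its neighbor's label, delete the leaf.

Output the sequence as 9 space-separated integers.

Step 1: leaves = {3,4,8,9,10}. Remove smallest leaf 3, emit neighbor 7.
Step 2: leaves = {4,8,9,10}. Remove smallest leaf 4, emit neighbor 7.
Step 3: leaves = {7,8,9,10}. Remove smallest leaf 7, emit neighbor 6.
Step 4: leaves = {6,8,9,10}. Remove smallest leaf 6, emit neighbor 1.
Step 5: leaves = {8,9,10}. Remove smallest leaf 8, emit neighbor 1.
Step 6: leaves = {1,9,10}. Remove smallest leaf 1, emit neighbor 11.
Step 7: leaves = {9,10}. Remove smallest leaf 9, emit neighbor 2.
Step 8: leaves = {2,10}. Remove smallest leaf 2, emit neighbor 5.
Step 9: leaves = {5,10}. Remove smallest leaf 5, emit neighbor 11.
Done: 2 vertices remain (10, 11). Sequence = [7 7 6 1 1 11 2 5 11]

Answer: 7 7 6 1 1 11 2 5 11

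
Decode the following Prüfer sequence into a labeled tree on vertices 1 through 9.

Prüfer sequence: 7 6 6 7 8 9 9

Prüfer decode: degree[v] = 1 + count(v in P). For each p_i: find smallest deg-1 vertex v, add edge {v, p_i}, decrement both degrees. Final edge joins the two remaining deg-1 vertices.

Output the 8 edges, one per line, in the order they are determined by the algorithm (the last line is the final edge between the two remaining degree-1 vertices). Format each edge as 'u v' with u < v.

Initial degrees: {1:1, 2:1, 3:1, 4:1, 5:1, 6:3, 7:3, 8:2, 9:3}
Step 1: smallest deg-1 vertex = 1, p_1 = 7. Add edge {1,7}. Now deg[1]=0, deg[7]=2.
Step 2: smallest deg-1 vertex = 2, p_2 = 6. Add edge {2,6}. Now deg[2]=0, deg[6]=2.
Step 3: smallest deg-1 vertex = 3, p_3 = 6. Add edge {3,6}. Now deg[3]=0, deg[6]=1.
Step 4: smallest deg-1 vertex = 4, p_4 = 7. Add edge {4,7}. Now deg[4]=0, deg[7]=1.
Step 5: smallest deg-1 vertex = 5, p_5 = 8. Add edge {5,8}. Now deg[5]=0, deg[8]=1.
Step 6: smallest deg-1 vertex = 6, p_6 = 9. Add edge {6,9}. Now deg[6]=0, deg[9]=2.
Step 7: smallest deg-1 vertex = 7, p_7 = 9. Add edge {7,9}. Now deg[7]=0, deg[9]=1.
Final: two remaining deg-1 vertices are 8, 9. Add edge {8,9}.

Answer: 1 7
2 6
3 6
4 7
5 8
6 9
7 9
8 9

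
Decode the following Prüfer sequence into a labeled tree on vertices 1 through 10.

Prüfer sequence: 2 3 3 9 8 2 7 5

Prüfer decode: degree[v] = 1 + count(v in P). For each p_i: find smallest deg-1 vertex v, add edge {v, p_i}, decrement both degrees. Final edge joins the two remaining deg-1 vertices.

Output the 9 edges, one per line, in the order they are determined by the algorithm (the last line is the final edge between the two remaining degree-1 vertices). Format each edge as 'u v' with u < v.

Answer: 1 2
3 4
3 6
3 9
8 9
2 8
2 7
5 7
5 10

Derivation:
Initial degrees: {1:1, 2:3, 3:3, 4:1, 5:2, 6:1, 7:2, 8:2, 9:2, 10:1}
Step 1: smallest deg-1 vertex = 1, p_1 = 2. Add edge {1,2}. Now deg[1]=0, deg[2]=2.
Step 2: smallest deg-1 vertex = 4, p_2 = 3. Add edge {3,4}. Now deg[4]=0, deg[3]=2.
Step 3: smallest deg-1 vertex = 6, p_3 = 3. Add edge {3,6}. Now deg[6]=0, deg[3]=1.
Step 4: smallest deg-1 vertex = 3, p_4 = 9. Add edge {3,9}. Now deg[3]=0, deg[9]=1.
Step 5: smallest deg-1 vertex = 9, p_5 = 8. Add edge {8,9}. Now deg[9]=0, deg[8]=1.
Step 6: smallest deg-1 vertex = 8, p_6 = 2. Add edge {2,8}. Now deg[8]=0, deg[2]=1.
Step 7: smallest deg-1 vertex = 2, p_7 = 7. Add edge {2,7}. Now deg[2]=0, deg[7]=1.
Step 8: smallest deg-1 vertex = 7, p_8 = 5. Add edge {5,7}. Now deg[7]=0, deg[5]=1.
Final: two remaining deg-1 vertices are 5, 10. Add edge {5,10}.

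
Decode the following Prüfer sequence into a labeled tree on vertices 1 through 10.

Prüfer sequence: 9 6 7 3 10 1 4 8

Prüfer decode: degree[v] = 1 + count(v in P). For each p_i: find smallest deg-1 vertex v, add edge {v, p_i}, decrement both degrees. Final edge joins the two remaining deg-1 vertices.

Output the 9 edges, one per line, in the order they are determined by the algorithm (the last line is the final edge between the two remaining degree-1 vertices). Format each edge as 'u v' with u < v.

Answer: 2 9
5 6
6 7
3 7
3 10
1 9
1 4
4 8
8 10

Derivation:
Initial degrees: {1:2, 2:1, 3:2, 4:2, 5:1, 6:2, 7:2, 8:2, 9:2, 10:2}
Step 1: smallest deg-1 vertex = 2, p_1 = 9. Add edge {2,9}. Now deg[2]=0, deg[9]=1.
Step 2: smallest deg-1 vertex = 5, p_2 = 6. Add edge {5,6}. Now deg[5]=0, deg[6]=1.
Step 3: smallest deg-1 vertex = 6, p_3 = 7. Add edge {6,7}. Now deg[6]=0, deg[7]=1.
Step 4: smallest deg-1 vertex = 7, p_4 = 3. Add edge {3,7}. Now deg[7]=0, deg[3]=1.
Step 5: smallest deg-1 vertex = 3, p_5 = 10. Add edge {3,10}. Now deg[3]=0, deg[10]=1.
Step 6: smallest deg-1 vertex = 9, p_6 = 1. Add edge {1,9}. Now deg[9]=0, deg[1]=1.
Step 7: smallest deg-1 vertex = 1, p_7 = 4. Add edge {1,4}. Now deg[1]=0, deg[4]=1.
Step 8: smallest deg-1 vertex = 4, p_8 = 8. Add edge {4,8}. Now deg[4]=0, deg[8]=1.
Final: two remaining deg-1 vertices are 8, 10. Add edge {8,10}.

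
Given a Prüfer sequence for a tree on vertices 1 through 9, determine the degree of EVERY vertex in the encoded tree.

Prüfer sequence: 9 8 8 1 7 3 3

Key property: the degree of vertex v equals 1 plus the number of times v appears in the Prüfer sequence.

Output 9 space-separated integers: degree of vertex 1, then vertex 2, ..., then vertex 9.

p_1 = 9: count[9] becomes 1
p_2 = 8: count[8] becomes 1
p_3 = 8: count[8] becomes 2
p_4 = 1: count[1] becomes 1
p_5 = 7: count[7] becomes 1
p_6 = 3: count[3] becomes 1
p_7 = 3: count[3] becomes 2
Degrees (1 + count): deg[1]=1+1=2, deg[2]=1+0=1, deg[3]=1+2=3, deg[4]=1+0=1, deg[5]=1+0=1, deg[6]=1+0=1, deg[7]=1+1=2, deg[8]=1+2=3, deg[9]=1+1=2

Answer: 2 1 3 1 1 1 2 3 2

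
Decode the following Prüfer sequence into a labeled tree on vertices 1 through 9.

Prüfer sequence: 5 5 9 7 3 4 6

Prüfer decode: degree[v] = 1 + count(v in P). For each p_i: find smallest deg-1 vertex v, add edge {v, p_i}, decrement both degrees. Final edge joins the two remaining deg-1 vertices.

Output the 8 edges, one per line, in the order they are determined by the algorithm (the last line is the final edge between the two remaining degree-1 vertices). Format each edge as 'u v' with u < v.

Answer: 1 5
2 5
5 9
7 8
3 7
3 4
4 6
6 9

Derivation:
Initial degrees: {1:1, 2:1, 3:2, 4:2, 5:3, 6:2, 7:2, 8:1, 9:2}
Step 1: smallest deg-1 vertex = 1, p_1 = 5. Add edge {1,5}. Now deg[1]=0, deg[5]=2.
Step 2: smallest deg-1 vertex = 2, p_2 = 5. Add edge {2,5}. Now deg[2]=0, deg[5]=1.
Step 3: smallest deg-1 vertex = 5, p_3 = 9. Add edge {5,9}. Now deg[5]=0, deg[9]=1.
Step 4: smallest deg-1 vertex = 8, p_4 = 7. Add edge {7,8}. Now deg[8]=0, deg[7]=1.
Step 5: smallest deg-1 vertex = 7, p_5 = 3. Add edge {3,7}. Now deg[7]=0, deg[3]=1.
Step 6: smallest deg-1 vertex = 3, p_6 = 4. Add edge {3,4}. Now deg[3]=0, deg[4]=1.
Step 7: smallest deg-1 vertex = 4, p_7 = 6. Add edge {4,6}. Now deg[4]=0, deg[6]=1.
Final: two remaining deg-1 vertices are 6, 9. Add edge {6,9}.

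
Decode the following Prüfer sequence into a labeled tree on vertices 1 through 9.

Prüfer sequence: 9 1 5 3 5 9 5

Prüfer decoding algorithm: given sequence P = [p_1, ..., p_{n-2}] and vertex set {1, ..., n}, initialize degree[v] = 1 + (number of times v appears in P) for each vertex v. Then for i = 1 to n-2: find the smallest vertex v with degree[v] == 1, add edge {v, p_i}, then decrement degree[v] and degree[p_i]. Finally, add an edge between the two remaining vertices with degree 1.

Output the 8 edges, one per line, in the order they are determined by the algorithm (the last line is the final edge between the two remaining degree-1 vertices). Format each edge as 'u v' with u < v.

Answer: 2 9
1 4
1 5
3 6
3 5
7 9
5 8
5 9

Derivation:
Initial degrees: {1:2, 2:1, 3:2, 4:1, 5:4, 6:1, 7:1, 8:1, 9:3}
Step 1: smallest deg-1 vertex = 2, p_1 = 9. Add edge {2,9}. Now deg[2]=0, deg[9]=2.
Step 2: smallest deg-1 vertex = 4, p_2 = 1. Add edge {1,4}. Now deg[4]=0, deg[1]=1.
Step 3: smallest deg-1 vertex = 1, p_3 = 5. Add edge {1,5}. Now deg[1]=0, deg[5]=3.
Step 4: smallest deg-1 vertex = 6, p_4 = 3. Add edge {3,6}. Now deg[6]=0, deg[3]=1.
Step 5: smallest deg-1 vertex = 3, p_5 = 5. Add edge {3,5}. Now deg[3]=0, deg[5]=2.
Step 6: smallest deg-1 vertex = 7, p_6 = 9. Add edge {7,9}. Now deg[7]=0, deg[9]=1.
Step 7: smallest deg-1 vertex = 8, p_7 = 5. Add edge {5,8}. Now deg[8]=0, deg[5]=1.
Final: two remaining deg-1 vertices are 5, 9. Add edge {5,9}.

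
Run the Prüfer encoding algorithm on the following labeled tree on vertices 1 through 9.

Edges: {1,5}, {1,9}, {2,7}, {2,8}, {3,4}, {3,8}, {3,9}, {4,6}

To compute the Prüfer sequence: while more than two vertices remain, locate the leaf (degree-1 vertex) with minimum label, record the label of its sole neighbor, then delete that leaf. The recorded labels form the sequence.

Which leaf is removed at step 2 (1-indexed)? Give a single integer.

Answer: 1

Derivation:
Step 1: current leaves = {5,6,7}. Remove leaf 5 (neighbor: 1).
Step 2: current leaves = {1,6,7}. Remove leaf 1 (neighbor: 9).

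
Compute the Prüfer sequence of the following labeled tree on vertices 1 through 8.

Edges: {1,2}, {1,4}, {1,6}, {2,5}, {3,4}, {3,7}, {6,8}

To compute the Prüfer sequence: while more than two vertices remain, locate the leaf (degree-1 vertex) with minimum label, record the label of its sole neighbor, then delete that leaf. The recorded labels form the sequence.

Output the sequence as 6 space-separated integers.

Answer: 2 1 3 4 1 6

Derivation:
Step 1: leaves = {5,7,8}. Remove smallest leaf 5, emit neighbor 2.
Step 2: leaves = {2,7,8}. Remove smallest leaf 2, emit neighbor 1.
Step 3: leaves = {7,8}. Remove smallest leaf 7, emit neighbor 3.
Step 4: leaves = {3,8}. Remove smallest leaf 3, emit neighbor 4.
Step 5: leaves = {4,8}. Remove smallest leaf 4, emit neighbor 1.
Step 6: leaves = {1,8}. Remove smallest leaf 1, emit neighbor 6.
Done: 2 vertices remain (6, 8). Sequence = [2 1 3 4 1 6]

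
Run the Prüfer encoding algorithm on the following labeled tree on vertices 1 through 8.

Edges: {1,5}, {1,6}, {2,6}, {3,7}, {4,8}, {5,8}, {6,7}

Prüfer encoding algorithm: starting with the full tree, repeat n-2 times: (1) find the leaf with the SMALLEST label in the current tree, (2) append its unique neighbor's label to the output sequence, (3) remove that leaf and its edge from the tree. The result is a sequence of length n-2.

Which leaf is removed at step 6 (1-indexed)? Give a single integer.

Step 1: current leaves = {2,3,4}. Remove leaf 2 (neighbor: 6).
Step 2: current leaves = {3,4}. Remove leaf 3 (neighbor: 7).
Step 3: current leaves = {4,7}. Remove leaf 4 (neighbor: 8).
Step 4: current leaves = {7,8}. Remove leaf 7 (neighbor: 6).
Step 5: current leaves = {6,8}. Remove leaf 6 (neighbor: 1).
Step 6: current leaves = {1,8}. Remove leaf 1 (neighbor: 5).

Answer: 1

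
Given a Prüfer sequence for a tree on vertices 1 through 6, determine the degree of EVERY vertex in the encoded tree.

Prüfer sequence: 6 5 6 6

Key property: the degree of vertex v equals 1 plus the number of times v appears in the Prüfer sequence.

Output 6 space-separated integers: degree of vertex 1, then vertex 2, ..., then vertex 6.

p_1 = 6: count[6] becomes 1
p_2 = 5: count[5] becomes 1
p_3 = 6: count[6] becomes 2
p_4 = 6: count[6] becomes 3
Degrees (1 + count): deg[1]=1+0=1, deg[2]=1+0=1, deg[3]=1+0=1, deg[4]=1+0=1, deg[5]=1+1=2, deg[6]=1+3=4

Answer: 1 1 1 1 2 4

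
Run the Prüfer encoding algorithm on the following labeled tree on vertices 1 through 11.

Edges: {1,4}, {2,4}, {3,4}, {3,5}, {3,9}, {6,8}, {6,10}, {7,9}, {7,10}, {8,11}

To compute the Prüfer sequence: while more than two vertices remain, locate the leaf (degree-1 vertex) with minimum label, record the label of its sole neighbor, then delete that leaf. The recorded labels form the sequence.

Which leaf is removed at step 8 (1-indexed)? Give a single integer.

Answer: 10

Derivation:
Step 1: current leaves = {1,2,5,11}. Remove leaf 1 (neighbor: 4).
Step 2: current leaves = {2,5,11}. Remove leaf 2 (neighbor: 4).
Step 3: current leaves = {4,5,11}. Remove leaf 4 (neighbor: 3).
Step 4: current leaves = {5,11}. Remove leaf 5 (neighbor: 3).
Step 5: current leaves = {3,11}. Remove leaf 3 (neighbor: 9).
Step 6: current leaves = {9,11}. Remove leaf 9 (neighbor: 7).
Step 7: current leaves = {7,11}. Remove leaf 7 (neighbor: 10).
Step 8: current leaves = {10,11}. Remove leaf 10 (neighbor: 6).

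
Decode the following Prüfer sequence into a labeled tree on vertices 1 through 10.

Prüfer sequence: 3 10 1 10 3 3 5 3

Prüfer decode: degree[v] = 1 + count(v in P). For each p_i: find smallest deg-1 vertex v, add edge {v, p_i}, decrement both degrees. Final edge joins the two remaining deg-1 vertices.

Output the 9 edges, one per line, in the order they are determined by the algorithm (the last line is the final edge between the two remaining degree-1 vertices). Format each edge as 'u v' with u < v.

Initial degrees: {1:2, 2:1, 3:5, 4:1, 5:2, 6:1, 7:1, 8:1, 9:1, 10:3}
Step 1: smallest deg-1 vertex = 2, p_1 = 3. Add edge {2,3}. Now deg[2]=0, deg[3]=4.
Step 2: smallest deg-1 vertex = 4, p_2 = 10. Add edge {4,10}. Now deg[4]=0, deg[10]=2.
Step 3: smallest deg-1 vertex = 6, p_3 = 1. Add edge {1,6}. Now deg[6]=0, deg[1]=1.
Step 4: smallest deg-1 vertex = 1, p_4 = 10. Add edge {1,10}. Now deg[1]=0, deg[10]=1.
Step 5: smallest deg-1 vertex = 7, p_5 = 3. Add edge {3,7}. Now deg[7]=0, deg[3]=3.
Step 6: smallest deg-1 vertex = 8, p_6 = 3. Add edge {3,8}. Now deg[8]=0, deg[3]=2.
Step 7: smallest deg-1 vertex = 9, p_7 = 5. Add edge {5,9}. Now deg[9]=0, deg[5]=1.
Step 8: smallest deg-1 vertex = 5, p_8 = 3. Add edge {3,5}. Now deg[5]=0, deg[3]=1.
Final: two remaining deg-1 vertices are 3, 10. Add edge {3,10}.

Answer: 2 3
4 10
1 6
1 10
3 7
3 8
5 9
3 5
3 10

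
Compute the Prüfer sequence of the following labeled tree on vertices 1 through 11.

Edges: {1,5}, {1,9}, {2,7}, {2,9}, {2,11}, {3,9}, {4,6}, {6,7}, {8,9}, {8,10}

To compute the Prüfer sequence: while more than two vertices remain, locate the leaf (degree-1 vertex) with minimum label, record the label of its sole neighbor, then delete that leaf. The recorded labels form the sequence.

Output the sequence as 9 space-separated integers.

Answer: 9 6 1 9 7 2 8 9 2

Derivation:
Step 1: leaves = {3,4,5,10,11}. Remove smallest leaf 3, emit neighbor 9.
Step 2: leaves = {4,5,10,11}. Remove smallest leaf 4, emit neighbor 6.
Step 3: leaves = {5,6,10,11}. Remove smallest leaf 5, emit neighbor 1.
Step 4: leaves = {1,6,10,11}. Remove smallest leaf 1, emit neighbor 9.
Step 5: leaves = {6,10,11}. Remove smallest leaf 6, emit neighbor 7.
Step 6: leaves = {7,10,11}. Remove smallest leaf 7, emit neighbor 2.
Step 7: leaves = {10,11}. Remove smallest leaf 10, emit neighbor 8.
Step 8: leaves = {8,11}. Remove smallest leaf 8, emit neighbor 9.
Step 9: leaves = {9,11}. Remove smallest leaf 9, emit neighbor 2.
Done: 2 vertices remain (2, 11). Sequence = [9 6 1 9 7 2 8 9 2]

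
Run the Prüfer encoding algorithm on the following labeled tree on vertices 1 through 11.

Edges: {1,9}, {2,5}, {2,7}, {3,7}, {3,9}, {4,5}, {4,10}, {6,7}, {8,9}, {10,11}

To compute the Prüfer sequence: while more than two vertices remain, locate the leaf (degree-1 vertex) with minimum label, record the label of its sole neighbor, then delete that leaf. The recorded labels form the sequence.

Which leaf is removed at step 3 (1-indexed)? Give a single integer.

Answer: 8

Derivation:
Step 1: current leaves = {1,6,8,11}. Remove leaf 1 (neighbor: 9).
Step 2: current leaves = {6,8,11}. Remove leaf 6 (neighbor: 7).
Step 3: current leaves = {8,11}. Remove leaf 8 (neighbor: 9).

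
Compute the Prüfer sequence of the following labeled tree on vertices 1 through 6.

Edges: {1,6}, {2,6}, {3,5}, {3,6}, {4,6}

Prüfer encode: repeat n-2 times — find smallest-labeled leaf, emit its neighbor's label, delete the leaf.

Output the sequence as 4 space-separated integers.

Step 1: leaves = {1,2,4,5}. Remove smallest leaf 1, emit neighbor 6.
Step 2: leaves = {2,4,5}. Remove smallest leaf 2, emit neighbor 6.
Step 3: leaves = {4,5}. Remove smallest leaf 4, emit neighbor 6.
Step 4: leaves = {5,6}. Remove smallest leaf 5, emit neighbor 3.
Done: 2 vertices remain (3, 6). Sequence = [6 6 6 3]

Answer: 6 6 6 3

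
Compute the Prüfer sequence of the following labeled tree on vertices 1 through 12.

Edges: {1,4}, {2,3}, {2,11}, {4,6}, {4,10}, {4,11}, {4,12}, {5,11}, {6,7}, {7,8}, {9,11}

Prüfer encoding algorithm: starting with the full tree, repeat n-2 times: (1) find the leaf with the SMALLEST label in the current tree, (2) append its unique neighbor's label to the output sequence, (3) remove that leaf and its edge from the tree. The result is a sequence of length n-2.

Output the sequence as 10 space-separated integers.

Answer: 4 2 11 11 7 6 4 11 4 4

Derivation:
Step 1: leaves = {1,3,5,8,9,10,12}. Remove smallest leaf 1, emit neighbor 4.
Step 2: leaves = {3,5,8,9,10,12}. Remove smallest leaf 3, emit neighbor 2.
Step 3: leaves = {2,5,8,9,10,12}. Remove smallest leaf 2, emit neighbor 11.
Step 4: leaves = {5,8,9,10,12}. Remove smallest leaf 5, emit neighbor 11.
Step 5: leaves = {8,9,10,12}. Remove smallest leaf 8, emit neighbor 7.
Step 6: leaves = {7,9,10,12}. Remove smallest leaf 7, emit neighbor 6.
Step 7: leaves = {6,9,10,12}. Remove smallest leaf 6, emit neighbor 4.
Step 8: leaves = {9,10,12}. Remove smallest leaf 9, emit neighbor 11.
Step 9: leaves = {10,11,12}. Remove smallest leaf 10, emit neighbor 4.
Step 10: leaves = {11,12}. Remove smallest leaf 11, emit neighbor 4.
Done: 2 vertices remain (4, 12). Sequence = [4 2 11 11 7 6 4 11 4 4]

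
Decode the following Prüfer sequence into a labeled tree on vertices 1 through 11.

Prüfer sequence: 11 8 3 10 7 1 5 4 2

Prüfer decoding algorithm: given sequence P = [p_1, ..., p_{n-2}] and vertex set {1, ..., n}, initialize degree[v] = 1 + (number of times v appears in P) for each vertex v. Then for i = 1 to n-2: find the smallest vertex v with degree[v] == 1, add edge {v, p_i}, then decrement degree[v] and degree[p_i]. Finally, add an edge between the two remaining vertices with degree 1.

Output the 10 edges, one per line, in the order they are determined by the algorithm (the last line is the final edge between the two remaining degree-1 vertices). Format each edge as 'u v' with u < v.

Answer: 6 11
8 9
3 8
3 10
7 10
1 7
1 5
4 5
2 4
2 11

Derivation:
Initial degrees: {1:2, 2:2, 3:2, 4:2, 5:2, 6:1, 7:2, 8:2, 9:1, 10:2, 11:2}
Step 1: smallest deg-1 vertex = 6, p_1 = 11. Add edge {6,11}. Now deg[6]=0, deg[11]=1.
Step 2: smallest deg-1 vertex = 9, p_2 = 8. Add edge {8,9}. Now deg[9]=0, deg[8]=1.
Step 3: smallest deg-1 vertex = 8, p_3 = 3. Add edge {3,8}. Now deg[8]=0, deg[3]=1.
Step 4: smallest deg-1 vertex = 3, p_4 = 10. Add edge {3,10}. Now deg[3]=0, deg[10]=1.
Step 5: smallest deg-1 vertex = 10, p_5 = 7. Add edge {7,10}. Now deg[10]=0, deg[7]=1.
Step 6: smallest deg-1 vertex = 7, p_6 = 1. Add edge {1,7}. Now deg[7]=0, deg[1]=1.
Step 7: smallest deg-1 vertex = 1, p_7 = 5. Add edge {1,5}. Now deg[1]=0, deg[5]=1.
Step 8: smallest deg-1 vertex = 5, p_8 = 4. Add edge {4,5}. Now deg[5]=0, deg[4]=1.
Step 9: smallest deg-1 vertex = 4, p_9 = 2. Add edge {2,4}. Now deg[4]=0, deg[2]=1.
Final: two remaining deg-1 vertices are 2, 11. Add edge {2,11}.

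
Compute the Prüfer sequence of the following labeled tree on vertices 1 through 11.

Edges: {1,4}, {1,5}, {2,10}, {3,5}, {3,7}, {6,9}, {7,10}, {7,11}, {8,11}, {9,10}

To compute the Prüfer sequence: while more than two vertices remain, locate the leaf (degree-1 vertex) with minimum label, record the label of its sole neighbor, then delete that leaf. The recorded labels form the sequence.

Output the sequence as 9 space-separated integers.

Step 1: leaves = {2,4,6,8}. Remove smallest leaf 2, emit neighbor 10.
Step 2: leaves = {4,6,8}. Remove smallest leaf 4, emit neighbor 1.
Step 3: leaves = {1,6,8}. Remove smallest leaf 1, emit neighbor 5.
Step 4: leaves = {5,6,8}. Remove smallest leaf 5, emit neighbor 3.
Step 5: leaves = {3,6,8}. Remove smallest leaf 3, emit neighbor 7.
Step 6: leaves = {6,8}. Remove smallest leaf 6, emit neighbor 9.
Step 7: leaves = {8,9}. Remove smallest leaf 8, emit neighbor 11.
Step 8: leaves = {9,11}. Remove smallest leaf 9, emit neighbor 10.
Step 9: leaves = {10,11}. Remove smallest leaf 10, emit neighbor 7.
Done: 2 vertices remain (7, 11). Sequence = [10 1 5 3 7 9 11 10 7]

Answer: 10 1 5 3 7 9 11 10 7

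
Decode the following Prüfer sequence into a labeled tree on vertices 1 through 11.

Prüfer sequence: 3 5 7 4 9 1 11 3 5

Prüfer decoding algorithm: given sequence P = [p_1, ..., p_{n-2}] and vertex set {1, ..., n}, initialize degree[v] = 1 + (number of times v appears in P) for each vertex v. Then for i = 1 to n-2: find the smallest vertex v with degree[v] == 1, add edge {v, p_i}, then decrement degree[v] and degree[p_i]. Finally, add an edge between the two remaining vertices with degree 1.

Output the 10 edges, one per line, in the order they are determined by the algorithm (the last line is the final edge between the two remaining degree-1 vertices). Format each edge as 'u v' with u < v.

Initial degrees: {1:2, 2:1, 3:3, 4:2, 5:3, 6:1, 7:2, 8:1, 9:2, 10:1, 11:2}
Step 1: smallest deg-1 vertex = 2, p_1 = 3. Add edge {2,3}. Now deg[2]=0, deg[3]=2.
Step 2: smallest deg-1 vertex = 6, p_2 = 5. Add edge {5,6}. Now deg[6]=0, deg[5]=2.
Step 3: smallest deg-1 vertex = 8, p_3 = 7. Add edge {7,8}. Now deg[8]=0, deg[7]=1.
Step 4: smallest deg-1 vertex = 7, p_4 = 4. Add edge {4,7}. Now deg[7]=0, deg[4]=1.
Step 5: smallest deg-1 vertex = 4, p_5 = 9. Add edge {4,9}. Now deg[4]=0, deg[9]=1.
Step 6: smallest deg-1 vertex = 9, p_6 = 1. Add edge {1,9}. Now deg[9]=0, deg[1]=1.
Step 7: smallest deg-1 vertex = 1, p_7 = 11. Add edge {1,11}. Now deg[1]=0, deg[11]=1.
Step 8: smallest deg-1 vertex = 10, p_8 = 3. Add edge {3,10}. Now deg[10]=0, deg[3]=1.
Step 9: smallest deg-1 vertex = 3, p_9 = 5. Add edge {3,5}. Now deg[3]=0, deg[5]=1.
Final: two remaining deg-1 vertices are 5, 11. Add edge {5,11}.

Answer: 2 3
5 6
7 8
4 7
4 9
1 9
1 11
3 10
3 5
5 11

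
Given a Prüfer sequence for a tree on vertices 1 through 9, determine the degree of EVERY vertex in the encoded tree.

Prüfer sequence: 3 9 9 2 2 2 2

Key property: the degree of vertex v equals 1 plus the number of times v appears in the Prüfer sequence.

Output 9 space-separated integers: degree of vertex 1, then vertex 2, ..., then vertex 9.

Answer: 1 5 2 1 1 1 1 1 3

Derivation:
p_1 = 3: count[3] becomes 1
p_2 = 9: count[9] becomes 1
p_3 = 9: count[9] becomes 2
p_4 = 2: count[2] becomes 1
p_5 = 2: count[2] becomes 2
p_6 = 2: count[2] becomes 3
p_7 = 2: count[2] becomes 4
Degrees (1 + count): deg[1]=1+0=1, deg[2]=1+4=5, deg[3]=1+1=2, deg[4]=1+0=1, deg[5]=1+0=1, deg[6]=1+0=1, deg[7]=1+0=1, deg[8]=1+0=1, deg[9]=1+2=3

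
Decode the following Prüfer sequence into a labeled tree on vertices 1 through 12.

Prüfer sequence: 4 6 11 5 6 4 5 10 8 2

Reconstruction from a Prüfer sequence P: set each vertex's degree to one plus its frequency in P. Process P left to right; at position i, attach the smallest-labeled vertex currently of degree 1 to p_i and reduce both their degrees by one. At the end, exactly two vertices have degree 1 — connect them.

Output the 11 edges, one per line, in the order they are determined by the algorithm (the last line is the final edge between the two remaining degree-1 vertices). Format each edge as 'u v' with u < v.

Initial degrees: {1:1, 2:2, 3:1, 4:3, 5:3, 6:3, 7:1, 8:2, 9:1, 10:2, 11:2, 12:1}
Step 1: smallest deg-1 vertex = 1, p_1 = 4. Add edge {1,4}. Now deg[1]=0, deg[4]=2.
Step 2: smallest deg-1 vertex = 3, p_2 = 6. Add edge {3,6}. Now deg[3]=0, deg[6]=2.
Step 3: smallest deg-1 vertex = 7, p_3 = 11. Add edge {7,11}. Now deg[7]=0, deg[11]=1.
Step 4: smallest deg-1 vertex = 9, p_4 = 5. Add edge {5,9}. Now deg[9]=0, deg[5]=2.
Step 5: smallest deg-1 vertex = 11, p_5 = 6. Add edge {6,11}. Now deg[11]=0, deg[6]=1.
Step 6: smallest deg-1 vertex = 6, p_6 = 4. Add edge {4,6}. Now deg[6]=0, deg[4]=1.
Step 7: smallest deg-1 vertex = 4, p_7 = 5. Add edge {4,5}. Now deg[4]=0, deg[5]=1.
Step 8: smallest deg-1 vertex = 5, p_8 = 10. Add edge {5,10}. Now deg[5]=0, deg[10]=1.
Step 9: smallest deg-1 vertex = 10, p_9 = 8. Add edge {8,10}. Now deg[10]=0, deg[8]=1.
Step 10: smallest deg-1 vertex = 8, p_10 = 2. Add edge {2,8}. Now deg[8]=0, deg[2]=1.
Final: two remaining deg-1 vertices are 2, 12. Add edge {2,12}.

Answer: 1 4
3 6
7 11
5 9
6 11
4 6
4 5
5 10
8 10
2 8
2 12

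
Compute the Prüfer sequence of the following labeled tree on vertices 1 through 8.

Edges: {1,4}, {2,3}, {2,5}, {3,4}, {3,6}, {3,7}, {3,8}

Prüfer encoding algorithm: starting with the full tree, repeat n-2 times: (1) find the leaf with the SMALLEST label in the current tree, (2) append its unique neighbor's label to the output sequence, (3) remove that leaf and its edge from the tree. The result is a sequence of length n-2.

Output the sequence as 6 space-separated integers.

Step 1: leaves = {1,5,6,7,8}. Remove smallest leaf 1, emit neighbor 4.
Step 2: leaves = {4,5,6,7,8}. Remove smallest leaf 4, emit neighbor 3.
Step 3: leaves = {5,6,7,8}. Remove smallest leaf 5, emit neighbor 2.
Step 4: leaves = {2,6,7,8}. Remove smallest leaf 2, emit neighbor 3.
Step 5: leaves = {6,7,8}. Remove smallest leaf 6, emit neighbor 3.
Step 6: leaves = {7,8}. Remove smallest leaf 7, emit neighbor 3.
Done: 2 vertices remain (3, 8). Sequence = [4 3 2 3 3 3]

Answer: 4 3 2 3 3 3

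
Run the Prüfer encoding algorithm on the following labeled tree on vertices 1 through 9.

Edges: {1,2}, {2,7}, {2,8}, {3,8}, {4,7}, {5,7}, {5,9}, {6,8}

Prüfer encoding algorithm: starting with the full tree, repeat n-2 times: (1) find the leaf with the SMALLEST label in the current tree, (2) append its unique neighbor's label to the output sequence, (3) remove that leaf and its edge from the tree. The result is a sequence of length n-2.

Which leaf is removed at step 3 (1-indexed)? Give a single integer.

Step 1: current leaves = {1,3,4,6,9}. Remove leaf 1 (neighbor: 2).
Step 2: current leaves = {3,4,6,9}. Remove leaf 3 (neighbor: 8).
Step 3: current leaves = {4,6,9}. Remove leaf 4 (neighbor: 7).

Answer: 4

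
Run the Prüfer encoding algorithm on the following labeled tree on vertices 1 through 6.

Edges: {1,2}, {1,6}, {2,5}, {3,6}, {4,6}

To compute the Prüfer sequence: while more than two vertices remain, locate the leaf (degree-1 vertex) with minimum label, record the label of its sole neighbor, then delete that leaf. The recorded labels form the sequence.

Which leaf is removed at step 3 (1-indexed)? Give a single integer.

Answer: 5

Derivation:
Step 1: current leaves = {3,4,5}. Remove leaf 3 (neighbor: 6).
Step 2: current leaves = {4,5}. Remove leaf 4 (neighbor: 6).
Step 3: current leaves = {5,6}. Remove leaf 5 (neighbor: 2).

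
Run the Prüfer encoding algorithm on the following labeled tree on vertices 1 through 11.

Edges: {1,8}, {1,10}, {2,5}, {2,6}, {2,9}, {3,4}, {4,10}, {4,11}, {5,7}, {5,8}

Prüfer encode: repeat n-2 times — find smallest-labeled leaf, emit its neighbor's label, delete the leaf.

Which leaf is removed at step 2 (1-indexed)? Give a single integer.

Answer: 6

Derivation:
Step 1: current leaves = {3,6,7,9,11}. Remove leaf 3 (neighbor: 4).
Step 2: current leaves = {6,7,9,11}. Remove leaf 6 (neighbor: 2).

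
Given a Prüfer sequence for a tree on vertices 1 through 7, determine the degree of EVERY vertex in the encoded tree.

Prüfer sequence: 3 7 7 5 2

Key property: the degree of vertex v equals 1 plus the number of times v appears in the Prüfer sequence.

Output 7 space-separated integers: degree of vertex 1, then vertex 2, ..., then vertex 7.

Answer: 1 2 2 1 2 1 3

Derivation:
p_1 = 3: count[3] becomes 1
p_2 = 7: count[7] becomes 1
p_3 = 7: count[7] becomes 2
p_4 = 5: count[5] becomes 1
p_5 = 2: count[2] becomes 1
Degrees (1 + count): deg[1]=1+0=1, deg[2]=1+1=2, deg[3]=1+1=2, deg[4]=1+0=1, deg[5]=1+1=2, deg[6]=1+0=1, deg[7]=1+2=3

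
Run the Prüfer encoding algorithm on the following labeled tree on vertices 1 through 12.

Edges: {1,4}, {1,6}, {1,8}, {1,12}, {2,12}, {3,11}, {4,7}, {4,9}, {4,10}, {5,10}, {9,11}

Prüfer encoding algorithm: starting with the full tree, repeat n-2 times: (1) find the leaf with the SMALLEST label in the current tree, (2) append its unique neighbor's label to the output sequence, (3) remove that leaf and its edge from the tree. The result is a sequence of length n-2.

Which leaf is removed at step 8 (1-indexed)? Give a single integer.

Step 1: current leaves = {2,3,5,6,7,8}. Remove leaf 2 (neighbor: 12).
Step 2: current leaves = {3,5,6,7,8,12}. Remove leaf 3 (neighbor: 11).
Step 3: current leaves = {5,6,7,8,11,12}. Remove leaf 5 (neighbor: 10).
Step 4: current leaves = {6,7,8,10,11,12}. Remove leaf 6 (neighbor: 1).
Step 5: current leaves = {7,8,10,11,12}. Remove leaf 7 (neighbor: 4).
Step 6: current leaves = {8,10,11,12}. Remove leaf 8 (neighbor: 1).
Step 7: current leaves = {10,11,12}. Remove leaf 10 (neighbor: 4).
Step 8: current leaves = {11,12}. Remove leaf 11 (neighbor: 9).

Answer: 11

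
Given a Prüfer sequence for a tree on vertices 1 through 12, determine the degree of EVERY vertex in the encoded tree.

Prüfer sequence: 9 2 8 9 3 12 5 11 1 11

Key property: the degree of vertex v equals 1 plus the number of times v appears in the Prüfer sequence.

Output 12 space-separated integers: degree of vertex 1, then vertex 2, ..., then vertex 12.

p_1 = 9: count[9] becomes 1
p_2 = 2: count[2] becomes 1
p_3 = 8: count[8] becomes 1
p_4 = 9: count[9] becomes 2
p_5 = 3: count[3] becomes 1
p_6 = 12: count[12] becomes 1
p_7 = 5: count[5] becomes 1
p_8 = 11: count[11] becomes 1
p_9 = 1: count[1] becomes 1
p_10 = 11: count[11] becomes 2
Degrees (1 + count): deg[1]=1+1=2, deg[2]=1+1=2, deg[3]=1+1=2, deg[4]=1+0=1, deg[5]=1+1=2, deg[6]=1+0=1, deg[7]=1+0=1, deg[8]=1+1=2, deg[9]=1+2=3, deg[10]=1+0=1, deg[11]=1+2=3, deg[12]=1+1=2

Answer: 2 2 2 1 2 1 1 2 3 1 3 2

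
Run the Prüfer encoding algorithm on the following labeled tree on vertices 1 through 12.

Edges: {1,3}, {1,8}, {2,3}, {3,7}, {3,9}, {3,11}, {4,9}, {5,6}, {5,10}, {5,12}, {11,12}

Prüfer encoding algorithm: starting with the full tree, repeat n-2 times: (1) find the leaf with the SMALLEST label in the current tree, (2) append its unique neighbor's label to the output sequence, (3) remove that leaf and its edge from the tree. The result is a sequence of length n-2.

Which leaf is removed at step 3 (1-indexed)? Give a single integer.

Step 1: current leaves = {2,4,6,7,8,10}. Remove leaf 2 (neighbor: 3).
Step 2: current leaves = {4,6,7,8,10}. Remove leaf 4 (neighbor: 9).
Step 3: current leaves = {6,7,8,9,10}. Remove leaf 6 (neighbor: 5).

Answer: 6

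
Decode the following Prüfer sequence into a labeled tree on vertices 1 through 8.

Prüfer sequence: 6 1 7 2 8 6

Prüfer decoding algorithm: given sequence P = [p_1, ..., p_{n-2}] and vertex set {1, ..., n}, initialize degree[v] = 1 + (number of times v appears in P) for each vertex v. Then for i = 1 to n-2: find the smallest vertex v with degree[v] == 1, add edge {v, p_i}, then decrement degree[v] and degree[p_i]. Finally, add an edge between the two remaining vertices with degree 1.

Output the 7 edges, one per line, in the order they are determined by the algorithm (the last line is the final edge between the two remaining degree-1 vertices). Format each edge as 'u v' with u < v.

Answer: 3 6
1 4
1 7
2 5
2 8
6 7
6 8

Derivation:
Initial degrees: {1:2, 2:2, 3:1, 4:1, 5:1, 6:3, 7:2, 8:2}
Step 1: smallest deg-1 vertex = 3, p_1 = 6. Add edge {3,6}. Now deg[3]=0, deg[6]=2.
Step 2: smallest deg-1 vertex = 4, p_2 = 1. Add edge {1,4}. Now deg[4]=0, deg[1]=1.
Step 3: smallest deg-1 vertex = 1, p_3 = 7. Add edge {1,7}. Now deg[1]=0, deg[7]=1.
Step 4: smallest deg-1 vertex = 5, p_4 = 2. Add edge {2,5}. Now deg[5]=0, deg[2]=1.
Step 5: smallest deg-1 vertex = 2, p_5 = 8. Add edge {2,8}. Now deg[2]=0, deg[8]=1.
Step 6: smallest deg-1 vertex = 7, p_6 = 6. Add edge {6,7}. Now deg[7]=0, deg[6]=1.
Final: two remaining deg-1 vertices are 6, 8. Add edge {6,8}.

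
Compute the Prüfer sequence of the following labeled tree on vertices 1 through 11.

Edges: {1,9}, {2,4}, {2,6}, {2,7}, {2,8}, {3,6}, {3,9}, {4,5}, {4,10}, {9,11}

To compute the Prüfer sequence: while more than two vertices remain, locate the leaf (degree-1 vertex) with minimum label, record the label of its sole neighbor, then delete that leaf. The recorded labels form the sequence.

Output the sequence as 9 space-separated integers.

Step 1: leaves = {1,5,7,8,10,11}. Remove smallest leaf 1, emit neighbor 9.
Step 2: leaves = {5,7,8,10,11}. Remove smallest leaf 5, emit neighbor 4.
Step 3: leaves = {7,8,10,11}. Remove smallest leaf 7, emit neighbor 2.
Step 4: leaves = {8,10,11}. Remove smallest leaf 8, emit neighbor 2.
Step 5: leaves = {10,11}. Remove smallest leaf 10, emit neighbor 4.
Step 6: leaves = {4,11}. Remove smallest leaf 4, emit neighbor 2.
Step 7: leaves = {2,11}. Remove smallest leaf 2, emit neighbor 6.
Step 8: leaves = {6,11}. Remove smallest leaf 6, emit neighbor 3.
Step 9: leaves = {3,11}. Remove smallest leaf 3, emit neighbor 9.
Done: 2 vertices remain (9, 11). Sequence = [9 4 2 2 4 2 6 3 9]

Answer: 9 4 2 2 4 2 6 3 9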